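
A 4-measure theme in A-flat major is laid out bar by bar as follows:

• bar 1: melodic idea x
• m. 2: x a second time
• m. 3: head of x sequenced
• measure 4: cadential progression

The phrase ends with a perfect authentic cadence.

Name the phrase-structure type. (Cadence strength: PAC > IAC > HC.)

Basic idea (m. 1) + its repetition (m. 2) form the presentation; fragmentation and cadence (mm. 3–4) form the continuation — the 4-bar whole is a sentence.

sentence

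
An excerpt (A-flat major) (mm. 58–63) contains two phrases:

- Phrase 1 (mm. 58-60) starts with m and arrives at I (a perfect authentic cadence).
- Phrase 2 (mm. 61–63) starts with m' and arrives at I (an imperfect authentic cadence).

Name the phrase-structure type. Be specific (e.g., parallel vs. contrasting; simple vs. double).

phrase group

The second phrase closes with an imperfect authentic cadence, which is not stronger than the first phrase's perfect authentic cadence; without a weak→strong cadential pair there is no antecedent–consequent relationship, so this is a phrase group rather than a period.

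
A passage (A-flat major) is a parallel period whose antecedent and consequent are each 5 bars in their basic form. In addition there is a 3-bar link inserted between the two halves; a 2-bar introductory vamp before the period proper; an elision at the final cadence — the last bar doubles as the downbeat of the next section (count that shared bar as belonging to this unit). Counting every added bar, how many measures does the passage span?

15 measures

Basic parallel period: 5 + 5 = 10 bars.
10 (basic form) + 3 (link) + 2 (introduction) = 15.
The elision shares a bar with the next section but does not change this unit's count.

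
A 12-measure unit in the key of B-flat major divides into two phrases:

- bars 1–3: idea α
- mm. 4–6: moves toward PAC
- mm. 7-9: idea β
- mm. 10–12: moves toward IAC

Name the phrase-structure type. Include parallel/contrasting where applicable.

phrase group

The second phrase closes with an imperfect authentic cadence, which is not stronger than the first phrase's perfect authentic cadence; without a weak→strong cadential pair there is no antecedent–consequent relationship, so this is a phrase group rather than a period.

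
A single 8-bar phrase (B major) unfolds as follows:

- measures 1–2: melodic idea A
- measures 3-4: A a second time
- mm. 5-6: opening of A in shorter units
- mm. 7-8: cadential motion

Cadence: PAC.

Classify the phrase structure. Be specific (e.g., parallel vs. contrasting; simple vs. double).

sentence

Basic idea (bars 1–2) + its repetition (bars 3-4) form the presentation; fragmentation and cadence (mm. 5-8) form the continuation — the 8-bar whole is a sentence.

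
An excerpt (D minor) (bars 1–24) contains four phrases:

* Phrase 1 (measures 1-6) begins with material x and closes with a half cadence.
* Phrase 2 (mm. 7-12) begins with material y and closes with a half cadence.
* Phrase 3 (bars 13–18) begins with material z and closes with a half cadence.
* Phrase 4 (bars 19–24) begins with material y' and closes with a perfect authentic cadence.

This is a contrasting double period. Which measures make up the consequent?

measures 13–24

In a double period the first pair of phrases (ending half cadence) is the large antecedent and the second pair (ending perfect authentic cadence) is the large consequent; the consequent is measures 13–24.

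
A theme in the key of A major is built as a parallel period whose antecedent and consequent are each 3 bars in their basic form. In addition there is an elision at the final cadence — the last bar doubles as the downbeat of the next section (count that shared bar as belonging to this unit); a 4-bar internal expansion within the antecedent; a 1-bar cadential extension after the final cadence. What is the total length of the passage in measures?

11 measures

Basic parallel period: 3 + 3 = 6 bars.
6 (basic form) + 4 (internal expansion) + 1 (cadential extension) = 11.
The elision shares a bar with the next section but does not change this unit's count.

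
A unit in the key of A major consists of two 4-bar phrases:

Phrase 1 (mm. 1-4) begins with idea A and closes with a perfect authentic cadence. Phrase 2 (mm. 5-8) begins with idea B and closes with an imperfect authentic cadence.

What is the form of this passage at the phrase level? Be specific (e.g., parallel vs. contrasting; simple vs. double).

phrase group

The second phrase closes with an imperfect authentic cadence, which is not stronger than the first phrase's perfect authentic cadence; without a weak→strong cadential pair there is no antecedent–consequent relationship, so this is a phrase group rather than a period.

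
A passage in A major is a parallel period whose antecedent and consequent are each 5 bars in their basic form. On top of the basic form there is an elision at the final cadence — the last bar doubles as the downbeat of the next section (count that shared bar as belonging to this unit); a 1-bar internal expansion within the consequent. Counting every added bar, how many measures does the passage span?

Basic parallel period: 5 + 5 = 10 bars.
10 (basic form) + 1 (internal expansion) = 11.
The elision shares a bar with the next section but does not change this unit's count.

11 measures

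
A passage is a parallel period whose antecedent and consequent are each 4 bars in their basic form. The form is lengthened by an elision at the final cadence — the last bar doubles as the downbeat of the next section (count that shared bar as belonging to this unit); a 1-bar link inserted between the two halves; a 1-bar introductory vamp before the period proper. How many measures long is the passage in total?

Basic parallel period: 4 + 4 = 8 bars.
8 (basic form) + 1 (link) + 1 (introduction) = 10.
The elision shares a bar with the next section but does not change this unit's count.

10 measures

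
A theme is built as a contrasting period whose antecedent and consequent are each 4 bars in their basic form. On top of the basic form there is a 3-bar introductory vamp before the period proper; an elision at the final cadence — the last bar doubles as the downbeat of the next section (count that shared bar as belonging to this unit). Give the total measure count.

11 measures

Basic contrasting period: 4 + 4 = 8 bars.
8 (basic form) + 3 (introduction) = 11.
The elision shares a bar with the next section but does not change this unit's count.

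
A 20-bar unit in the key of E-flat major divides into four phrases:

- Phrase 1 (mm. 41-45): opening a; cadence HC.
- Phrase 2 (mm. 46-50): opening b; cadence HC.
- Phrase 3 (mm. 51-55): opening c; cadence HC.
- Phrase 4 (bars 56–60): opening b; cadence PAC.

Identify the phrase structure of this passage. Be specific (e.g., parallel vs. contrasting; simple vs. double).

contrasting double period

Four phrases in two halves: the first half (mm. 41–50) ends with a half cadence, the second (bars 51–60) with a perfect authentic cadence — a large antecedent–consequent pair, i.e. a double period.
Phrase 3 begins with different material from phrase 1, making it contrasting.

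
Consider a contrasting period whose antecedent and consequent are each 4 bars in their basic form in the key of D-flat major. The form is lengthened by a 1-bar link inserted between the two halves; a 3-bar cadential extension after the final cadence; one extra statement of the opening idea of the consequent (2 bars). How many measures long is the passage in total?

14 measures

Basic contrasting period: 4 + 4 = 8 bars.
8 (basic form) + 1 (link) + 3 (cadential extension) + 2 (extra statement) = 14.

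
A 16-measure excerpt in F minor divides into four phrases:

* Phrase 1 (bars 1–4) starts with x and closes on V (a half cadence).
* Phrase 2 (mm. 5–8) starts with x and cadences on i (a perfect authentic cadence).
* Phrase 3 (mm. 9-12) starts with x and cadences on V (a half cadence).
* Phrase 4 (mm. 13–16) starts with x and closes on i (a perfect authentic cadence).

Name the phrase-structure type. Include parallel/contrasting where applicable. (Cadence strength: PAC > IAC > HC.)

The cadence pattern HC–PAC–HC–PAC is weak–strong twice, and phrases 3–4 restate phrases 1–2: a period heard twice, not a double period (which would end weakly at phrase 2).

repeated period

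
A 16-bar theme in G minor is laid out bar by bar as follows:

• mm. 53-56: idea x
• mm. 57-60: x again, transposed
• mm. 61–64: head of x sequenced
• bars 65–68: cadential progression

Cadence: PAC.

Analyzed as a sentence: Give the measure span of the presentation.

The presentation of a sentence is the basic idea (measures 53–56) plus its repetition (mm. 57–60); the presentation is therefore mm. 53-60.

measures 53–60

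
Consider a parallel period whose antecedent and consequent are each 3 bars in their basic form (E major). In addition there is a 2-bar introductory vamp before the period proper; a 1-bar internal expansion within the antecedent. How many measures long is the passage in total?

9 measures

Basic parallel period: 3 + 3 = 6 bars.
6 (basic form) + 2 (introduction) + 1 (internal expansion) = 9.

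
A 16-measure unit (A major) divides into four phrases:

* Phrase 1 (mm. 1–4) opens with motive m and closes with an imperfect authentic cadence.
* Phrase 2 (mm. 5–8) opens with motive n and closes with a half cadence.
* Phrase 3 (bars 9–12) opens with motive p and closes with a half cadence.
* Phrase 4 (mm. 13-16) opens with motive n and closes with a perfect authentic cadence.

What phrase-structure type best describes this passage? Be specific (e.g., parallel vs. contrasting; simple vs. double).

contrasting double period

Four phrases in two halves: the first half (mm. 1-8) ends with a half cadence, the second (bars 9-16) with a perfect authentic cadence — a large antecedent–consequent pair, i.e. a double period.
Phrase 3 begins with different material from phrase 1, making it contrasting.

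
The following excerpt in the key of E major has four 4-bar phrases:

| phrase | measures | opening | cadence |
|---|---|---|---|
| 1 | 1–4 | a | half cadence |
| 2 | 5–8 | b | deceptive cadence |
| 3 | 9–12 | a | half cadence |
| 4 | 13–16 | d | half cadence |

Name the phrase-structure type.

phrase group

Phrase 4 ends with a half cadence, no stronger than phrase 2's deceptive cadence, so the four phrases do not form a double period; nor do phrases 3–4 duplicate 1–2, so it is not a repeated period. With no phrase reaching a conclusive cadence, the passage is a phrase group.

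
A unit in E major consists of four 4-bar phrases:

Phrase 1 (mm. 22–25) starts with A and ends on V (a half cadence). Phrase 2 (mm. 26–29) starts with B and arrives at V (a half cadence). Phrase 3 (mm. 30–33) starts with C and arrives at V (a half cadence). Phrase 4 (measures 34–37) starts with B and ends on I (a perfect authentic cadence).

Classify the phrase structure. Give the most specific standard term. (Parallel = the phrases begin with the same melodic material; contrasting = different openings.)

Four phrases in two halves: the first half (measures 22–29) ends with a half cadence, the second (mm. 30-37) with a perfect authentic cadence — a large antecedent–consequent pair, i.e. a double period.
Phrase 3 begins with different material from phrase 1, making it contrasting.

contrasting double period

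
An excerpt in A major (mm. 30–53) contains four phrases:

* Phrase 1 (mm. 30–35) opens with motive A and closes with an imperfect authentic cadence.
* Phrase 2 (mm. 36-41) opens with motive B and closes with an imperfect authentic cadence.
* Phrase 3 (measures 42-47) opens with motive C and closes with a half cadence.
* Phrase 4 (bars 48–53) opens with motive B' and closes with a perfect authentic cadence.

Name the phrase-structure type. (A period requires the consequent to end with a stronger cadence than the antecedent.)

contrasting double period

Four phrases in two halves: the first half (measures 30-41) ends with an imperfect authentic cadence, the second (bars 42-53) with a perfect authentic cadence — a large antecedent–consequent pair, i.e. a double period.
Phrase 3 begins with different material from phrase 1, making it contrasting.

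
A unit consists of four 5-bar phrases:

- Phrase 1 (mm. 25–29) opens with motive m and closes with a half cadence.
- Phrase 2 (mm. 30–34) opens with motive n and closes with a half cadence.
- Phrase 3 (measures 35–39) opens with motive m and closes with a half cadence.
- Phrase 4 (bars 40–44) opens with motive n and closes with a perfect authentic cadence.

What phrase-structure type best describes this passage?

Four phrases in two halves: the first half (mm. 25–34) ends with a half cadence, the second (bars 35–44) with a perfect authentic cadence — a large antecedent–consequent pair, i.e. a double period.
Phrase 3 begins with the same material as phrase 1, making it parallel.

parallel double period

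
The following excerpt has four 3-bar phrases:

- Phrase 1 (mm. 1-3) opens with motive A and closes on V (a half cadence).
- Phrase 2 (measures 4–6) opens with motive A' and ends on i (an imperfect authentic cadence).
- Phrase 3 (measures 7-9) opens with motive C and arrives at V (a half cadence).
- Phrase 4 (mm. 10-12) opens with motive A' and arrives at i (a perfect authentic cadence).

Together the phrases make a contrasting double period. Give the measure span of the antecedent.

In a double period the first pair of phrases (ending imperfect authentic cadence) is the large antecedent and the second pair (ending perfect authentic cadence) is the large consequent; the antecedent is measures 1–6.

measures 1–6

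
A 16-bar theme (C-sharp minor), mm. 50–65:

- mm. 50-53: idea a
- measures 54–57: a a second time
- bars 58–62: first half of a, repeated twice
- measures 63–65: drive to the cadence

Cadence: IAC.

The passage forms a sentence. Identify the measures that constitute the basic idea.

measures 50–53

The presentation of a sentence is the basic idea (measures 50-53) plus its repetition (bars 54-57); the basic idea is therefore mm. 50–53.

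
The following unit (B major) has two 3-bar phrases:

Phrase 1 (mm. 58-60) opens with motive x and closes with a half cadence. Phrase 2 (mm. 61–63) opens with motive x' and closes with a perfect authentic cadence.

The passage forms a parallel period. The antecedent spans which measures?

measures 58–60

The antecedent is the phrase ending with the weaker cadence (half cadence, phrase 1) and the consequent the one ending more conclusively (perfect authentic cadence, phrase 2); the antecedent is mm. 58–60.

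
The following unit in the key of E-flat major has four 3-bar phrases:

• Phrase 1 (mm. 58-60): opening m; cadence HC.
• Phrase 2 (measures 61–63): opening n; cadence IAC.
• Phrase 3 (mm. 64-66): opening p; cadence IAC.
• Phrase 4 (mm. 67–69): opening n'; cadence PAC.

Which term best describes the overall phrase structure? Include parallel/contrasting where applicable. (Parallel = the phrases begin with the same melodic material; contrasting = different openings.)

contrasting double period

Four phrases in two halves: the first half (mm. 58–63) ends with an imperfect authentic cadence, the second (measures 64–69) with a perfect authentic cadence — a large antecedent–consequent pair, i.e. a double period.
Phrase 3 begins with different material from phrase 1, making it contrasting.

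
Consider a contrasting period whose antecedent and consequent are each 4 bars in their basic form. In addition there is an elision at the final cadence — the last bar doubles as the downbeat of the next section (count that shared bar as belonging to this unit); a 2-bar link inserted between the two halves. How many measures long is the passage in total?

10 measures

Basic contrasting period: 4 + 4 = 8 bars.
8 (basic form) + 2 (link) = 10.
The elision shares a bar with the next section but does not change this unit's count.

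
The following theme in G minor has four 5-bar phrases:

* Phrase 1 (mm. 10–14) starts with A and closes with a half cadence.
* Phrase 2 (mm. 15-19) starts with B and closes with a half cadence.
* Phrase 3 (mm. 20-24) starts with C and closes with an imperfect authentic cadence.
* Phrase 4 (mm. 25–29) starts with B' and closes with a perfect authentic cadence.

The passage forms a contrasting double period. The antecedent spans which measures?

In a double period the four phrases pair into a large antecedent (phrases 1–2, ending half cadence) and a large consequent (phrases 3–4, ending perfect authentic cadence). The antecedent spans mm. 10–19.

measures 10–19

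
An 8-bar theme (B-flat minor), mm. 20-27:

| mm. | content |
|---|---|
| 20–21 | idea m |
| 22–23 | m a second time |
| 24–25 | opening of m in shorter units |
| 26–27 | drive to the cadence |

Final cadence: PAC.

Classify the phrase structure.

Basic idea (mm. 20-21) + its repetition (mm. 22–23) form the presentation; fragmentation and cadence (mm. 24–27) form the continuation — the 8-bar whole is a sentence.

sentence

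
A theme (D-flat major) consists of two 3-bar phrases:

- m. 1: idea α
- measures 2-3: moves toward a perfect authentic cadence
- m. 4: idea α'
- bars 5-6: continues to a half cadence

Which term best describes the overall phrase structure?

The second phrase closes with a half cadence, which is not stronger than the first phrase's perfect authentic cadence; without a weak→strong cadential pair there is no antecedent–consequent relationship, so this is a phrase group rather than a period.

phrase group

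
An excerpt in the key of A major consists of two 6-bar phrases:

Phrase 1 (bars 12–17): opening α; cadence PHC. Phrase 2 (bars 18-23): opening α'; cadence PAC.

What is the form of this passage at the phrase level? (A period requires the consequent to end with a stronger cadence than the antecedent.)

parallel period

Phrase 1 ends with a Phrygian half cadence (weaker) and phrase 2 with a perfect authentic cadence (stronger): antecedent + consequent = a period.
The two phrases open with the same material (α / α'), so the period is parallel.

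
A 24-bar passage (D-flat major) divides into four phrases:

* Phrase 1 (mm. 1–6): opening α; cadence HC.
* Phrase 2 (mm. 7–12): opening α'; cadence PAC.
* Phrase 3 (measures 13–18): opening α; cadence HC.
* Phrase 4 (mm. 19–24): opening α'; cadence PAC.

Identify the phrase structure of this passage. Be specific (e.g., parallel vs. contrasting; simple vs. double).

The cadence pattern HC–PAC–HC–PAC is weak–strong twice, and phrases 3–4 restate phrases 1–2: a period heard twice, not a double period (which would end weakly at phrase 2).

repeated period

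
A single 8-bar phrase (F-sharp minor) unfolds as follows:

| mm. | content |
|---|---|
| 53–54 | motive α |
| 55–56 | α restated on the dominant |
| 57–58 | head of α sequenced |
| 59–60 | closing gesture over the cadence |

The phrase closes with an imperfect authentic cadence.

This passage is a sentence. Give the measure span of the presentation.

measures 53–56

The presentation of a sentence is the basic idea (bars 53–54) plus its repetition (mm. 55–56); the presentation is therefore measures 53–56.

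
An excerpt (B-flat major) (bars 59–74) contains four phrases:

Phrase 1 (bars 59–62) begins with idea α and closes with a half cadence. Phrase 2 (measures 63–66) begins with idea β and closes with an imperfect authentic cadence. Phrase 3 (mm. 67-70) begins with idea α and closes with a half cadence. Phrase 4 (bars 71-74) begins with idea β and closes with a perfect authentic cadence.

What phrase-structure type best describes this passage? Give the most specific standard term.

parallel double period

Four phrases in two halves: the first half (measures 59–66) ends with an imperfect authentic cadence, the second (bars 67–74) with a perfect authentic cadence — a large antecedent–consequent pair, i.e. a double period.
Phrase 3 begins with the same material as phrase 1, making it parallel.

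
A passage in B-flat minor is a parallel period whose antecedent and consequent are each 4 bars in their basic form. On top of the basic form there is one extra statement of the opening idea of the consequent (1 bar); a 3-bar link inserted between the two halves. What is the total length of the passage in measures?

12 measures

Basic parallel period: 4 + 4 = 8 bars.
8 (basic form) + 1 (extra statement) + 3 (link) = 12.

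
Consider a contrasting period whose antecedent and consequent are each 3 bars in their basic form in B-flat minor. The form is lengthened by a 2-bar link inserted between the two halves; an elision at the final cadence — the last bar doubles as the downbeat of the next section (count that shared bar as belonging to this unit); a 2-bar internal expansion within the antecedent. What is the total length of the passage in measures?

Basic contrasting period: 3 + 3 = 6 bars.
6 (basic form) + 2 (link) + 2 (internal expansion) = 10.
The elision shares a bar with the next section but does not change this unit's count.

10 measures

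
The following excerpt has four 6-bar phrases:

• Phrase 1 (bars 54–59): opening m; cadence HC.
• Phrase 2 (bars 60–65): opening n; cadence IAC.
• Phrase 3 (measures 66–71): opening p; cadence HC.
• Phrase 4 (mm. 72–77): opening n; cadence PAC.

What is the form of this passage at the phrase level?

Four phrases in two halves: the first half (mm. 54-65) ends with an imperfect authentic cadence, the second (mm. 66–77) with a perfect authentic cadence — a large antecedent–consequent pair, i.e. a double period.
Phrase 3 begins with different material from phrase 1, making it contrasting.

contrasting double period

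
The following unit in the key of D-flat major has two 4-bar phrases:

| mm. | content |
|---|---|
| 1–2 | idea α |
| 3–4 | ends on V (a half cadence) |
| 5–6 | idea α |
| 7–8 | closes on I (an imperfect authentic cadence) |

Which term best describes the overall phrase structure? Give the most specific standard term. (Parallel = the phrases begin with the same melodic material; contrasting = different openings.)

parallel period

Phrase 1 ends with a half cadence (weaker) and phrase 2 with an imperfect authentic cadence (stronger): antecedent + consequent = a period.
The two phrases open with the same material (α / α), so the period is parallel.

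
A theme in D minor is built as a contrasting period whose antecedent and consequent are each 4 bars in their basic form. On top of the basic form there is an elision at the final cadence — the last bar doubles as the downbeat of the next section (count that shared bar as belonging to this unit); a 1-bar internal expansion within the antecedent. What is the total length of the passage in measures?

Basic contrasting period: 4 + 4 = 8 bars.
8 (basic form) + 1 (internal expansion) = 9.
The elision shares a bar with the next section but does not change this unit's count.

9 measures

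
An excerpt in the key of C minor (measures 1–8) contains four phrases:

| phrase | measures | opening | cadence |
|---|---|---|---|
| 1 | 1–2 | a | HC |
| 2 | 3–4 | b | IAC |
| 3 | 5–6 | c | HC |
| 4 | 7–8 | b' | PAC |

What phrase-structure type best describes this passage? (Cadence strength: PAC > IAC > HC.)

Four phrases in two halves: the first half (mm. 1-4) ends with an imperfect authentic cadence, the second (mm. 5-8) with a perfect authentic cadence — a large antecedent–consequent pair, i.e. a double period.
Phrase 3 begins with different material from phrase 1, making it contrasting.

contrasting double period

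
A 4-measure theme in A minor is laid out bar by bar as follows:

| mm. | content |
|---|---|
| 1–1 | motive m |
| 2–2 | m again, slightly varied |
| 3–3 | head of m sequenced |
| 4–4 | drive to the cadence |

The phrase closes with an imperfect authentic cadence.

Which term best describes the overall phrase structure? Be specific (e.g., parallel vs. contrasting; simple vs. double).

sentence

Basic idea (m. 1) + its repetition (m. 2) form the presentation; fragmentation and cadence (mm. 3–4) form the continuation — the 4-bar whole is a sentence.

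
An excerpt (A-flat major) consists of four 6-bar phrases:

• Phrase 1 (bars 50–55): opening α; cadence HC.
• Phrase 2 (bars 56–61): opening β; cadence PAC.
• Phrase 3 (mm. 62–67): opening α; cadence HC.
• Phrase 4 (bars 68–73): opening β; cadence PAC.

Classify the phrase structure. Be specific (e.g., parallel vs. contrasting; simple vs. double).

repeated period

The cadence pattern HC–PAC–HC–PAC is weak–strong twice, and phrases 3–4 restate phrases 1–2: a period heard twice, not a double period (which would end weakly at phrase 2).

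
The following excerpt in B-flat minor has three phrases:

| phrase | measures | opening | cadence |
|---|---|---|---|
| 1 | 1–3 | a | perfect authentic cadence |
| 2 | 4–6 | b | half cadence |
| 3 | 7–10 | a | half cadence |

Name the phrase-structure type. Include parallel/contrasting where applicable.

The final phrase closes with a half cadence, which is not stronger than the preceding half cadence; the 3 phrases lack an overall antecedent–consequent design and so form a phrase group.

phrase group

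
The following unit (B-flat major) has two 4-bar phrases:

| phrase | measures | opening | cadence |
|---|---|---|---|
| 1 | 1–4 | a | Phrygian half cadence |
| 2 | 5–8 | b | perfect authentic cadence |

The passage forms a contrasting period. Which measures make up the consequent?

The phrase ending with the weaker cadence (Phrygian half cadence) is the antecedent; the one ending more conclusively (perfect authentic cadence) is the consequent. The consequent is measures 5–8.

measures 5–8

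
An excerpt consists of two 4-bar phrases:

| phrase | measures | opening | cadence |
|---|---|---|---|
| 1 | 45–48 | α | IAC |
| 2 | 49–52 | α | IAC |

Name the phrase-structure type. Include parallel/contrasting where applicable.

Both phrases have the same opening (α) and the same cadence (imperfect authentic cadence): the second is a restatement, not a consequent, so this is a repeated phrase rather than a period.

repeated phrase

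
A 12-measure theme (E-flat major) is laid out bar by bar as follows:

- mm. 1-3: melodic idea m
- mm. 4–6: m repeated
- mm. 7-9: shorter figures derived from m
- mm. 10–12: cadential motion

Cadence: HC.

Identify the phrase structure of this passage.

sentence

Basic idea (measures 1–3) + its repetition (bars 4–6) form the presentation; fragmentation and cadence (mm. 7–12) form the continuation — the 12-bar whole is a sentence.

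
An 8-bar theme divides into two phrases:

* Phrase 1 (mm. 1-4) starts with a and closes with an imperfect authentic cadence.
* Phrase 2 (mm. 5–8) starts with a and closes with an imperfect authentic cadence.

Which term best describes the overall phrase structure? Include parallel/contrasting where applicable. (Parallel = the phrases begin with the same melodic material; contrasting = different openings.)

repeated phrase

Both phrases have the same opening (a) and the same cadence (imperfect authentic cadence): the second is a restatement, not a consequent, so this is a repeated phrase rather than a period.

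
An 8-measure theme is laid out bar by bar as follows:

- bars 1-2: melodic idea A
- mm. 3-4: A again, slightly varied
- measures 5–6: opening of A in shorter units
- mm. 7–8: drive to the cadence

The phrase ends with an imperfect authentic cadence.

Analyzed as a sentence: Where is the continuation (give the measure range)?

After the presentation (mm. 1–4), the continuation covers the fragmentation through the cadence: measures 5-8.

measures 5–8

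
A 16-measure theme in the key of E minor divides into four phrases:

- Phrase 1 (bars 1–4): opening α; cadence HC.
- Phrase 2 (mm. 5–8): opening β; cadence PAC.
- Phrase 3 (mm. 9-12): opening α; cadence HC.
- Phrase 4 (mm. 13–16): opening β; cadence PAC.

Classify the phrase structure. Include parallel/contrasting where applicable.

The cadence pattern HC–PAC–HC–PAC is weak–strong twice, and phrases 3–4 restate phrases 1–2: a period heard twice, not a double period (which would end weakly at phrase 2).

repeated period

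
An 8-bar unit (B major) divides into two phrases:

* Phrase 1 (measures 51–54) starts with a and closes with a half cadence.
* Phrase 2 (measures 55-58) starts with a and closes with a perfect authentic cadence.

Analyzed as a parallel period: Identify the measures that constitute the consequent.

The antecedent is the phrase ending with the weaker cadence (half cadence, phrase 1) and the consequent the one ending more conclusively (perfect authentic cadence, phrase 2); the consequent is bars 55–58.

measures 55–58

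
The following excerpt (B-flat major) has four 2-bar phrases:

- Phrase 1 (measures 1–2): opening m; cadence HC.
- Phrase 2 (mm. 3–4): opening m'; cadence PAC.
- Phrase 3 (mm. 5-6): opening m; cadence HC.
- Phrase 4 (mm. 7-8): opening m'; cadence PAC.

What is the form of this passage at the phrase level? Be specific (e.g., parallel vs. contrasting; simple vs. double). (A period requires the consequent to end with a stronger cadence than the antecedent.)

The cadence pattern HC–PAC–HC–PAC is weak–strong twice, and phrases 3–4 restate phrases 1–2: a period heard twice, not a double period (which would end weakly at phrase 2).

repeated period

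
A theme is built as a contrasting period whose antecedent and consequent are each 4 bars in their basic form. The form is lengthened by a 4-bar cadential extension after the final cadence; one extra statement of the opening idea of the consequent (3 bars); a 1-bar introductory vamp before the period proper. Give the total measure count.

Basic contrasting period: 4 + 4 = 8 bars.
8 (basic form) + 4 (cadential extension) + 3 (extra statement) + 1 (introduction) = 16.

16 measures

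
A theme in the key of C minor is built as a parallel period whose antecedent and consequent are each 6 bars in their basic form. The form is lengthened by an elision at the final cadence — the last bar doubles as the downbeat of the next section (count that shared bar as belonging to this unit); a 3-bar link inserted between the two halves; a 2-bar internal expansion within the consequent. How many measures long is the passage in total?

Basic parallel period: 6 + 6 = 12 bars.
12 (basic form) + 3 (link) + 2 (internal expansion) = 17.
The elision shares a bar with the next section but does not change this unit's count.

17 measures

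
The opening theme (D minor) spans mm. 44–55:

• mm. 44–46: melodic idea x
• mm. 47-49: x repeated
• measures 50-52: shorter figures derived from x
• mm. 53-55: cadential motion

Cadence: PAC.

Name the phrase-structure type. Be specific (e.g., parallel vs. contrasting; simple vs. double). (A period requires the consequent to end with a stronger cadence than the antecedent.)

sentence

Basic idea (bars 44-46) + its repetition (mm. 47-49) form the presentation; fragmentation and cadence (mm. 50–55) form the continuation — the 12-bar whole is a sentence.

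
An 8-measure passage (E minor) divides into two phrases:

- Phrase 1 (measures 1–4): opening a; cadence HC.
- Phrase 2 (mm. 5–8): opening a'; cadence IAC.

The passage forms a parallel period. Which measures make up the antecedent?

The phrase ending with the weaker cadence (half cadence) is the antecedent; the one ending more conclusively (imperfect authentic cadence) is the consequent. The antecedent is measures 1–4.

measures 1–4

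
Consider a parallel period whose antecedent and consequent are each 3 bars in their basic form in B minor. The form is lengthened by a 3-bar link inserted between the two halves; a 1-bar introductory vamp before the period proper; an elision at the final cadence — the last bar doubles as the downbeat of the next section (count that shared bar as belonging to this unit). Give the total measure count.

10 measures

Basic parallel period: 3 + 3 = 6 bars.
6 (basic form) + 3 (link) + 1 (introduction) = 10.
The elision shares a bar with the next section but does not change this unit's count.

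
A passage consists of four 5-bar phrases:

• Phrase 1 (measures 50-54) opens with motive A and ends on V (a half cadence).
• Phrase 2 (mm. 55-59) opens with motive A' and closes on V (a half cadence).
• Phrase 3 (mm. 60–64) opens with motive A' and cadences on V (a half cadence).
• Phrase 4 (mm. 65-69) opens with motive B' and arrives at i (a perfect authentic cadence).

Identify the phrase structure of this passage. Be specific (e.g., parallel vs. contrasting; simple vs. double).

Four phrases in two halves: the first half (bars 50–59) ends with a half cadence, the second (mm. 60–69) with a perfect authentic cadence — a large antecedent–consequent pair, i.e. a double period.
Phrase 3 begins with the same material as phrase 1, making it parallel.

parallel double period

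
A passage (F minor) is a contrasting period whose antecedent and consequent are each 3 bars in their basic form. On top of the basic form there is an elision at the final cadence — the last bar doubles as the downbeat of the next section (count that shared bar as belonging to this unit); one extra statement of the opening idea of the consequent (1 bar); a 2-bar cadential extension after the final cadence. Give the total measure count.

Basic contrasting period: 3 + 3 = 6 bars.
6 (basic form) + 1 (extra statement) + 2 (cadential extension) = 9.
The elision shares a bar with the next section but does not change this unit's count.

9 measures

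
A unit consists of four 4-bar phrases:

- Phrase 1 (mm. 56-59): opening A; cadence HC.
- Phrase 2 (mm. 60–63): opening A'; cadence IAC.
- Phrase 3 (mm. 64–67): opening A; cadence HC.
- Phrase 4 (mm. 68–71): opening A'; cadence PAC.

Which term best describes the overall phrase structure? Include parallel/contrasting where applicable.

parallel double period

Four phrases in two halves: the first half (bars 56-63) ends with an imperfect authentic cadence, the second (bars 64–71) with a perfect authentic cadence — a large antecedent–consequent pair, i.e. a double period.
Phrase 3 begins with the same material as phrase 1, making it parallel.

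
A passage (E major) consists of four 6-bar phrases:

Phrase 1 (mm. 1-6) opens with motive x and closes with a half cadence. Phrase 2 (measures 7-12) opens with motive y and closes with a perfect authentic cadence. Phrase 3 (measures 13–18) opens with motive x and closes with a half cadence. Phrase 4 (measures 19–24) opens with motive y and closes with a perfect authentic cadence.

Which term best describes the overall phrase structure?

repeated period

The cadence pattern HC–PAC–HC–PAC is weak–strong twice, and phrases 3–4 restate phrases 1–2: a period heard twice, not a double period (which would end weakly at phrase 2).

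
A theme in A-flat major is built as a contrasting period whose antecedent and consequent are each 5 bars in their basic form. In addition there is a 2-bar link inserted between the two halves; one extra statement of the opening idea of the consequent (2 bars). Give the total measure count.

Basic contrasting period: 5 + 5 = 10 bars.
10 (basic form) + 2 (link) + 2 (extra statement) = 14.

14 measures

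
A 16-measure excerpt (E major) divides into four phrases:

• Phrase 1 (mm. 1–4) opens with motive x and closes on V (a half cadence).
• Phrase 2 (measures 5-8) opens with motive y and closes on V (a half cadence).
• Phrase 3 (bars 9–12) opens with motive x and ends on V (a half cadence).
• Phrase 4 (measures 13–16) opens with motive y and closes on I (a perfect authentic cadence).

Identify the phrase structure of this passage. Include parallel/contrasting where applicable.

parallel double period

Four phrases in two halves: the first half (bars 1–8) ends with a half cadence, the second (measures 9-16) with a perfect authentic cadence — a large antecedent–consequent pair, i.e. a double period.
Phrase 3 begins with the same material as phrase 1, making it parallel.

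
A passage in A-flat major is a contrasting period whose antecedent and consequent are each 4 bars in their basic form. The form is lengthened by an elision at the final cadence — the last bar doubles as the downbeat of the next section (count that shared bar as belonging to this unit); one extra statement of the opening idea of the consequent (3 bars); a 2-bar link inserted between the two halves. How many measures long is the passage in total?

Basic contrasting period: 4 + 4 = 8 bars.
8 (basic form) + 3 (extra statement) + 2 (link) = 13.
The elision shares a bar with the next section but does not change this unit's count.

13 measures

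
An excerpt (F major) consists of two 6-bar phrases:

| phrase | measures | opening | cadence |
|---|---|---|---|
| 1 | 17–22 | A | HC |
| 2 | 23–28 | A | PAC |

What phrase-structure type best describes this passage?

Phrase 1 ends with a half cadence (weaker) and phrase 2 with a perfect authentic cadence (stronger): antecedent + consequent = a period.
The two phrases open with the same material (A / A), so the period is parallel.

parallel period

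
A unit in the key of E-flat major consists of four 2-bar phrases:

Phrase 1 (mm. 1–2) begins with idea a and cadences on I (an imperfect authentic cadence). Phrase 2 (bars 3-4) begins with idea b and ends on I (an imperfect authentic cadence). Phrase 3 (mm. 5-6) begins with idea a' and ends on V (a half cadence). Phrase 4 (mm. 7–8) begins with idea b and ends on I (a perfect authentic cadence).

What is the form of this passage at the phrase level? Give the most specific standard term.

parallel double period

Four phrases in two halves: the first half (measures 1–4) ends with an imperfect authentic cadence, the second (bars 5-8) with a perfect authentic cadence — a large antecedent–consequent pair, i.e. a double period.
Phrase 3 begins with the same material as phrase 1, making it parallel.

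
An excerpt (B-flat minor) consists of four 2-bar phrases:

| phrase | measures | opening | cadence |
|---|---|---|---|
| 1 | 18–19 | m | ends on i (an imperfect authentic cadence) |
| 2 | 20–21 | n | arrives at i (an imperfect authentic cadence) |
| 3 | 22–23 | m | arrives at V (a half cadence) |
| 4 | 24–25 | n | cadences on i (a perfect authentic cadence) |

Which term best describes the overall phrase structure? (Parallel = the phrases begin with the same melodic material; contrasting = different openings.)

parallel double period

Four phrases in two halves: the first half (mm. 18–21) ends with an imperfect authentic cadence, the second (mm. 22–25) with a perfect authentic cadence — a large antecedent–consequent pair, i.e. a double period.
Phrase 3 begins with the same material as phrase 1, making it parallel.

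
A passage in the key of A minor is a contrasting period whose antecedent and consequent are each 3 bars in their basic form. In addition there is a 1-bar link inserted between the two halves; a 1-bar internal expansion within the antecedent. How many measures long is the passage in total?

Basic contrasting period: 3 + 3 = 6 bars.
6 (basic form) + 1 (link) + 1 (internal expansion) = 8.

8 measures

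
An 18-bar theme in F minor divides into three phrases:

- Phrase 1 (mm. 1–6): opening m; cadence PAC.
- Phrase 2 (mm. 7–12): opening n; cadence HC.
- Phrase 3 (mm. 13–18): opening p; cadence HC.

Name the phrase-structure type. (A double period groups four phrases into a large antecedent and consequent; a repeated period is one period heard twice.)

phrase group

The final phrase closes with a half cadence, which is not stronger than the preceding half cadence; the 3 phrases lack an overall antecedent–consequent design and so form a phrase group.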